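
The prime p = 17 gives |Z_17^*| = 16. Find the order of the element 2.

8

The order of 2 must divide p − 1 = 16 = 2^4.
Divisors: 1, 2, 4, 8, 16.
Check each in increasing order: 2^1 ≡ 2;  2^2 ≡ 4;  2^4 ≡ 16;  2^8 ≡ 1.
Smallest exponent giving 1 is 8.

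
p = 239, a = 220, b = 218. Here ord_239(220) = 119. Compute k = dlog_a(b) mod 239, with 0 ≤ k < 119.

12

Successive powers of 220 modulo 239:
  220^0=1  220^1=220  220^2=122  220^3=72  220^4=66  220^5=180
  220^6=165  220^7=211  220^8=54  220^9=169  220^10=135  220^11=64
  220^12=218
So 220^12 ≡ 218 (mod 239), giving k = 12.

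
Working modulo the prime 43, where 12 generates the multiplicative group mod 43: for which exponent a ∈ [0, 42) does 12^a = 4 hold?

Baby-step giant-step with m = ceil(sqrt(42)) = 7.
Baby table (12^j mod 43 for j=0..6):
  0:1  1:12  2:15  3:8  4:10  5:34  6:21
Giant step factor: 12^(-7) ≡ 7 (mod 43).
Scan 4·7^i mod 43 for i = 0, 1, …:
  i=0: 4   i=1: 28   i=2: 24   i=3: 39
  i=4: 15
Match at i=4, j=2: a = 4·7 + 2 = 30.

30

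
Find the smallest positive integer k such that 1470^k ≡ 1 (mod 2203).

734

The order of 1470 must divide p − 1 = 2202 = 2 · 3 · 367.
Divisors: 1, 2, 3, 6, 367, 734, 1101, 2202.
Check each in increasing order: 1470^1 ≡ 1470;  1470^2 ≡ 1960;  1470^3 ≡ 1879;  1470^6 ≡ 1435;  1470^367 ≡ 2202;  1470^734 ≡ 1.
Smallest exponent giving 1 is 734.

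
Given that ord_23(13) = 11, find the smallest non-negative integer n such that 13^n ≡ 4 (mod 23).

5

Successive powers of 13 modulo 23:
  13^0=1  13^1=13  13^2=8  13^3=12  13^4=18  13^5=4
So 13^5 ≡ 4 (mod 23), giving n = 5.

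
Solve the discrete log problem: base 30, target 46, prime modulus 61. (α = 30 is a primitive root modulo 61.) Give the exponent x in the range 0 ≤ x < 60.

Baby-step giant-step with m = ceil(sqrt(60)) = 8.
Baby table (30^j mod 61 for j=0..7):
  0:1  1:30  2:46  3:38  4:42  5:40  6:41  7:10
Giant step factor: 30^(-8) ≡ 12 (mod 61).
Scan 46·12^i mod 61 for i = 0, 1, …:
  i=0: 46
Match at i=0, j=2: x = 0·8 + 2 = 2.

2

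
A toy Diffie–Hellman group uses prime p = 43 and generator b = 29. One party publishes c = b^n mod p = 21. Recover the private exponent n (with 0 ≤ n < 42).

Baby-step giant-step with m = ceil(sqrt(42)) = 7.
Baby table (29^j mod 43 for j=0..6):
  0:1  1:29  2:24  3:8  4:17  5:20  6:21
Giant step factor: 29^(-7) ≡ 37 (mod 43).
Scan 21·37^i mod 43 for i = 0, 1, …:
  i=0: 21
Match at i=0, j=6: n = 0·7 + 6 = 6.

6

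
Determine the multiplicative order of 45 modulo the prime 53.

52

The order of 45 must divide p − 1 = 52 = 2^2 · 13.
Divisors: 1, 2, 4, 13, 26, 52.
Check each in increasing order: 45^1 ≡ 45;  45^2 ≡ 11;  45^4 ≡ 15;  45^13 ≡ 30;  45^26 ≡ 52;  45^52 ≡ 1.
Smallest exponent giving 1 is 52.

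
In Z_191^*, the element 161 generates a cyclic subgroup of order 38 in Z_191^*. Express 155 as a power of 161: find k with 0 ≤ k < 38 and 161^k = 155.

35

Successive powers of 161 modulo 191:
  161^0=1  161^1=161  161^2=136  161^3=122  161^4=160  161^5=166
  161^6=177  161^7=38  161^8=6  161^9=11  161^10=52  161^11=159
  161^12=5  161^13=41  161^14=107  161^15=37  161^16=36  161^17=66
  161^18=121  161^19=190  161^20=30  161^21=55  161^22=69  161^23=31
  161^24=25  161^25=14  161^26=153  161^27=185  161^28=180  161^29=139
  161^30=32  161^31=186  161^32=150  161^33=84  161^34=154  161^35=155
So 161^35 ≡ 155 (mod 191), giving k = 35.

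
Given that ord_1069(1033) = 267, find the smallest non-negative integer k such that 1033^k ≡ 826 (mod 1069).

238

Baby-step giant-step with m = ceil(sqrt(267)) = 17.
Baby table (1033^j mod 1069 for j=0..16):
  0:1  1:1033  2:227  3:380  4:217  5:740  6:85  7:147
  8:53  9:230  10:272  11:898  12:811  13:736  14:229  15:308
  16:671
Giant step factor: 1033^(-17) ≡ 692 (mod 1069).
Scan 826·692^i mod 1069 for i = 0, 1, …:
  i=0: 826   i=1: 746   i=2: 974   i=3: 538
  i=4: 284   i=5: 901   i=6: 265   i=7: 581
  i=8: 108   i=9: 975     …   i=13: 431
  i=14: 1
Match at i=14, j=0: k = 14·17 + 0 = 238.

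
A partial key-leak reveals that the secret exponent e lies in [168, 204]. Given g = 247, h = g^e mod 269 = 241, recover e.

195

Compute 247^168 mod 269 = 204, then multiply by 247 repeatedly:
  247^168=204  247^169=85  247^170=13  247^171=252  247^172=105
  247^173=111  247^174=248  247^175=193  247^176=58  247^177=69
  247^178=96  247^179=40  247^180=196  247^181=261  247^182=176
  247^183=163  247^184=180  247^185=75  247^186=233  247^187=254
  247^188=61  247^189=3  247^190=203  247^191=107  247^192=67
  247^193=140  247^194=148  247^195=241
Found 241 at exponent 195.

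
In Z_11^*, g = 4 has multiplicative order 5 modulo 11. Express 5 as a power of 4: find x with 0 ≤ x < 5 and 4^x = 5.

2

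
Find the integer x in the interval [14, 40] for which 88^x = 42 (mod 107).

30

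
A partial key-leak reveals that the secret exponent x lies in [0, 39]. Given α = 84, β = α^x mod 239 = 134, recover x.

20

Compute 84^0 mod 239 = 1, then multiply by 84 repeatedly:
  84^0=1  84^1=84  84^2=125  84^3=223  84^4=90
  84^5=151  84^6=17  84^7=233  84^8=213  84^9=206
  84^10=96  84^11=177  84^12=50  84^13=137  84^14=36
  84^15=156  84^16=198  84^17=141  84^18=133  84^19=178
  84^20=134
Found 134 at exponent 20.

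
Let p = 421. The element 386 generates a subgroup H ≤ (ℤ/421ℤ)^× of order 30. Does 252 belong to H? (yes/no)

252 ∈ ⟨386⟩ iff 252^30 ≡ 1 (mod 421), since |⟨386⟩| = 30.
252^30 mod 421 = 1.
Since 1 = 1, 252 lies in the subgroup.

yes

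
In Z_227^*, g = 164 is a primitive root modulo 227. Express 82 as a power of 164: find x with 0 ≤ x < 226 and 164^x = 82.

Baby-step giant-step with m = ceil(sqrt(226)) = 16.
Baby table (164^j mod 227 for j=0..15):
  0:1  1:164  2:110  3:107  4:69  5:193  6:99  7:119
  8:221  9:151  10:21  11:39  12:40  13:204  14:87  15:194
Giant step factor: 164^(-16) ≡ 82 (mod 227).
Scan 82·82^i mod 227 for i = 0, 1, …:
  i=0: 82   i=1: 141   i=2: 212   i=3: 132
  i=4: 155   i=5: 225   i=6: 63   i=7: 172
  i=8: 30   i=9: 190   i=10: 144   i=11: 4
  i=12: 101   i=13: 110
Match at i=13, j=2: x = 13·16 + 2 = 210.

210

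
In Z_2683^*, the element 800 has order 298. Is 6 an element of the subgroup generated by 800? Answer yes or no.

no

6 ∈ ⟨800⟩ iff 6^298 ≡ 1 (mod 2683), since |⟨800⟩| = 298.
6^298 mod 2683 = 1326.
Since 1326 ≠ 1, 6 does not lie in the subgroup.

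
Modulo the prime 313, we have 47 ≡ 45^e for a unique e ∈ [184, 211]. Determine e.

Compute 45^184 mod 313 = 119, then multiply by 45 repeatedly:
  45^184=119  45^185=34  45^186=278  45^187=303  45^188=176
  45^189=95  45^190=206  45^191=193  45^192=234  45^193=201
  45^194=281  45^195=125  45^196=304  45^197=221  45^198=242
  45^199=248  45^200=205  45^201=148  45^202=87  45^203=159
  45^204=269  45^205=211  45^206=105  45^207=30  45^208=98
  45^209=28  45^210=8  45^211=47
Found 47 at exponent 211.

211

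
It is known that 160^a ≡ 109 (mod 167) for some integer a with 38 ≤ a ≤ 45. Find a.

Compute 160^38 mod 167 = 25, then multiply by 160 repeatedly:
  160^38=25  160^39=159  160^40=56  160^41=109
Found 109 at exponent 41.

41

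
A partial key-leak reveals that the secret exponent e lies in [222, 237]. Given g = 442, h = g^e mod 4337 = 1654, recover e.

Compute 442^222 mod 4337 = 2142, then multiply by 442 repeatedly:
  442^222=2142  442^223=1298  442^224=1232  442^225=2419  442^226=2296
  442^227=4311  442^228=1519  442^229=3500  442^230=3028  442^231=2580
  442^232=4066  442^233=1654
Found 1654 at exponent 233.

233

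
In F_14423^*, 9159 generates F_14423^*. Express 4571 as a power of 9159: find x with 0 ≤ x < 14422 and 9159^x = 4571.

Baby-step giant-step with m = ceil(sqrt(14422)) = 121.
Baby table (9159^j mod 14423 for j=0..120):
  0:1  1:9159  2:3113  3:12119  4:12936  5:10302  6:752  7:7797
  8:4450  9:12575  10:6770  11:1953  12:3007  13:7606  14:264  15:9335
  16:14144  17:11933  18:11276  19:8204  20:11029  21:10342  22:6537  23:2510
  24:13251  25:10787  26:583  27:3187  28:12004  29:12530  30:12882  31:6098
  32:5726  33:2406  34:12633  35:4341  36:9431  37:13605  38:7898  39:6437
  40:9682  41:4834  42:10419  43:5053  44:11443  45:8919  46:11672  47:572
  48:3399  49:6607  50:9028  51:393  52:8160  53:11877  54:3177  55:6952
  56:10246  57:7076  58:6545  59:3667  60:9309  61:6778  62:3110  63:13488
  64:3597  65:2791  66:5213  67:5737  68:2194  69:3607  70:7843  71:7497
  72:11543  73:1747  74:5666  75:940  76:13352  77:12774  78:12113  79:1251
  80:6047  81:153  82:2296  83:330  84:8063  85:3257  86:4099  87:14095
  88:10255  89:2969  90:5716  91:11777  92:10349  93:12958  94:9878  95:11546
  96:378  97:582  98:8451  99:8891  100:411  101:14369  102:10219  103:4974
  104:9032  105:8183  106:6189  107:2661  108:11652  109:4891  110:13254  111:9418
  112:9922  113:10698  114:7543  115:167  116:715  117:643  118:4653  119:11285
  120:4097
Giant step factor: 9159^(-121) ≡ 1291 (mod 14423).
Scan 4571·1291^i mod 14423 for i = 0, 1, …:
  i=0: 4571   i=1: 2154   i=2: 11598   i=3: 1944
  i=4: 102   i=5: 1875   i=6: 11984   i=7: 9888
  i=8: 1053   i=9: 3661     …   i=106: 3953
  i=107: 12004
Match at i=107, j=28: x = 107·121 + 28 = 12975.

12975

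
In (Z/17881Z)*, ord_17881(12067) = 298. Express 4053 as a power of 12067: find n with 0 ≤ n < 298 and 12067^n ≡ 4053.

Baby-step giant-step with m = ceil(sqrt(298)) = 18.
Baby table (12067^j mod 17881 for j=0..17):
  0:1  1:12067  2:7506  3:7637  4:14886  5:14717  6:13828  7:14865
  8:11644  9:17131  10:15417  11:3015  12:12051  13:11125  14:12708  15:17861
  16:8994  17:10809
Giant step factor: 12067^(-18) ≡ 10267 (mod 17881).
Scan 4053·10267^i mod 17881 for i = 0, 1, …:
  i=0: 4053   i=1: 3064   i=2: 5409   i=3: 13698
  i=4: 3301   i=5: 6872   i=6: 14279   i=7: 14055
  i=8: 3015
Match at i=8, j=11: n = 8·18 + 11 = 155.

155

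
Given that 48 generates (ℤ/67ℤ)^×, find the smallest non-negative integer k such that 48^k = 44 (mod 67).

49

Baby-step giant-step with m = ceil(sqrt(66)) = 9.
Baby table (48^j mod 67 for j=0..8):
  0:1  1:48  2:26  3:42  4:6  5:20  6:22  7:51
  8:36
Giant step factor: 48^(-9) ≡ 43 (mod 67).
Scan 44·43^i mod 67 for i = 0, 1, …:
  i=0: 44   i=1: 16   i=2: 18   i=3: 37
  i=4: 50   i=5: 6
Match at i=5, j=4: k = 5·9 + 4 = 49.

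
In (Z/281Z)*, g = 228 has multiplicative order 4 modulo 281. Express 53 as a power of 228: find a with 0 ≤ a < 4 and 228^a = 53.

Successive powers of 228 modulo 281:
  228^0=1  228^1=228  228^2=280  228^3=53
So 228^3 ≡ 53 (mod 281), giving a = 3.

3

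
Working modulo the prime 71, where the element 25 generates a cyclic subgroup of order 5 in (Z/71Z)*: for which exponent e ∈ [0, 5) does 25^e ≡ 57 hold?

2

Successive powers of 25 modulo 71:
  25^0=1  25^1=25  25^2=57
So 25^2 ≡ 57 (mod 71), giving e = 2.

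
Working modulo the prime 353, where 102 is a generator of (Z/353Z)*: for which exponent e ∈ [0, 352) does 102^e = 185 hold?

96

Baby-step giant-step with m = ceil(sqrt(352)) = 19.
Baby table (102^j mod 353 for j=0..18):
  0:1  1:102  2:167  3:90  4:2  5:204  6:334  7:180
  8:4  9:55  10:315  11:7  12:8  13:110  14:277  15:14
  16:16  17:220  18:201
Giant step factor: 102^(-19) ≡ 290 (mod 353).
Scan 185·290^i mod 353 for i = 0, 1, …:
  i=0: 185   i=1: 347   i=2: 25   i=3: 190
  i=4: 32   i=5: 102
Match at i=5, j=1: e = 5·19 + 1 = 96.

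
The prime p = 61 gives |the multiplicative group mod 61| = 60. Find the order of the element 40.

The order of 40 must divide p − 1 = 60 = 2^2 · 3 · 5.
Divisors: 1, 2, 3, 4, 5, 6, 10, 12, 15, 20, 30, 60.
Check each in increasing order: 40^1 ≡ 40;  40^2 ≡ 14;  40^3 ≡ 11;  40^4 ≡ 13;  40^5 ≡ 32;  40^6 ≡ 60;  40^10 ≡ 48;  40^12 ≡ 1.
Smallest exponent giving 1 is 12.

12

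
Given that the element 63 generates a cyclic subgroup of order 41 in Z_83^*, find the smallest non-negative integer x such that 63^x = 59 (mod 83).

Baby-step giant-step with m = ceil(sqrt(41)) = 7.
Baby table (63^j mod 83 for j=0..6):
  0:1  1:63  2:68  3:51  4:59  5:65  6:28
Giant step factor: 63^(-7) ≡ 4 (mod 83).
Scan 59·4^i mod 83 for i = 0, 1, …:
  i=0: 59
Match at i=0, j=4: x = 0·7 + 4 = 4.

4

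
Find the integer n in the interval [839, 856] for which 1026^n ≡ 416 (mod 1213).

847

Compute 1026^839 mod 1213 = 105, then multiply by 1026 repeatedly:
  1026^839=105  1026^840=986  1026^841=1207  1026^842=1122  1026^843=35
  1026^844=733  1026^845=1211  1026^846=374  1026^847=416
Found 416 at exponent 847.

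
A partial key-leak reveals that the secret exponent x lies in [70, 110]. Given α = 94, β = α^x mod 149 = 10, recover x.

Compute 94^70 mod 149 = 22, then multiply by 94 repeatedly:
  94^70=22  94^71=131  94^72=96  94^73=84  94^74=148
  94^75=55  94^76=104  94^77=91  94^78=61  94^79=72
  94^80=63  94^81=111  94^82=4  94^83=78  94^84=31
  94^85=83  94^86=54  94^87=10
Found 10 at exponent 87.

87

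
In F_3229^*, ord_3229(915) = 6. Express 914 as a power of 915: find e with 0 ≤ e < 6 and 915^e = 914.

2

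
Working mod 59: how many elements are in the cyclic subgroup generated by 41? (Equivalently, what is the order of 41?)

29

The order of 41 must divide p − 1 = 58 = 2 · 29.
Divisors: 1, 2, 29, 58.
Check each in increasing order: 41^1 ≡ 41;  41^2 ≡ 29;  41^29 ≡ 1.
Smallest exponent giving 1 is 29.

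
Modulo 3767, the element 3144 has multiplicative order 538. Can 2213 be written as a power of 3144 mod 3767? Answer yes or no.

2213 ∈ ⟨3144⟩ iff 2213^538 ≡ 1 (mod 3767), since |⟨3144⟩| = 538.
2213^538 mod 3767 = 2067.
Since 2067 ≠ 1, 2213 does not lie in the subgroup.

no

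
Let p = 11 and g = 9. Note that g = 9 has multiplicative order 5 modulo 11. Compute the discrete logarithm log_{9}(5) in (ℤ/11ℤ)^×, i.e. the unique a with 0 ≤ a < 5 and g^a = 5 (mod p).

4

Successive powers of 9 modulo 11:
  9^0=1  9^1=9  9^2=4  9^3=3  9^4=5
So 9^4 ≡ 5 (mod 11), giving a = 4.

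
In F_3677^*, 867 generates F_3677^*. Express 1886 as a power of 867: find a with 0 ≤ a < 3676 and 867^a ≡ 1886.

121

Baby-step giant-step with m = ceil(sqrt(3676)) = 61.
Baby table (867^j mod 3677 for j=0..60):
  0:1  1:867  2:1581  3:2883  4:2878  5:2220  6:1669  7:1962
  8:2280  9:2211  10:1220  11:2441  12:2072  13:2048  14:3302  15:2128
  16:2799  17:3590  18:1788  19:2179  20:2892  21:3327  22:1741  23:1877
  24:2125  25:198  26:2524  27:493  28:899  29:3586  30:1997  31:3209
  32:2391  33:2846  34:215  35:2555  36:1631  37:2109  38:1034  39:2967
  40:2166  41:2652  42:1159  43:1032  44:1233  45:2681  46:563  47:2757
  48:269  49:1572  50:2434  51:3357  52:2012  53:1506  54:367  55:1967
  56:2938  57:2762  58:927  59:2123  60:2141
Giant step factor: 867^(-61) ≡ 974 (mod 3677).
Scan 1886·974^i mod 3677 for i = 0, 1, …:
  i=0: 1886   i=1: 2141
Match at i=1, j=60: a = 1·61 + 60 = 121.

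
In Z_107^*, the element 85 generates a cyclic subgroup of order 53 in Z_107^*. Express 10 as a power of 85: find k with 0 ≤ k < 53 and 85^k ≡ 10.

Successive powers of 85 modulo 107:
  85^0=1  85^1=85  85^2=56  85^3=52  85^4=33  85^5=23
  85^6=29  85^7=4  85^8=19  85^9=10
So 85^9 ≡ 10 (mod 107), giving k = 9.

9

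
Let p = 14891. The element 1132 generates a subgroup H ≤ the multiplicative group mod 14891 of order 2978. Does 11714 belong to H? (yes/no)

11714 ∈ ⟨1132⟩ iff 11714^2978 ≡ 1 (mod 14891), since |⟨1132⟩| = 2978.
11714^2978 mod 14891 = 1.
Since 1 = 1, 11714 lies in the subgroup.

yes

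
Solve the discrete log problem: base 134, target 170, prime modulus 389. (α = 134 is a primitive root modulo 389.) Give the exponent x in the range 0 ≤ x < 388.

Baby-step giant-step with m = ceil(sqrt(388)) = 20.
Baby table (134^j mod 389 for j=0..19):
  0:1  1:134  2:62  3:139  4:343  5:60  6:260  7:219
  8:171  9:352  10:99  11:40  12:303  13:146  14:114  15:105
  16:66  17:286  18:202  19:227
Giant step factor: 134^(-20) ≡ 302 (mod 389).
Scan 170·302^i mod 389 for i = 0, 1, …:
  i=0: 170   i=1: 381   i=2: 307   i=3: 132
  i=4: 186   i=5: 156   i=6: 43   i=7: 149
  i=8: 263   i=9: 70   i=10: 134
Match at i=10, j=1: x = 10·20 + 1 = 201.

201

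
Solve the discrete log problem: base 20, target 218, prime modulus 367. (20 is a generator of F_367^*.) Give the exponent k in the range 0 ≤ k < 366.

299

Baby-step giant-step with m = ceil(sqrt(366)) = 20.
Baby table (20^j mod 367 for j=0..19):
  0:1  1:20  2:33  3:293  4:355  5:127  6:338  7:154
  8:144  9:311  10:348  11:354  12:107  13:305  14:228  15:156
  16:184  17:10  18:200  19:330
Giant step factor: 20^(-20) ≡ 61 (mod 367).
Scan 218·61^i mod 367 for i = 0, 1, …:
  i=0: 218   i=1: 86   i=2: 108   i=3: 349
  i=4: 3   i=5: 183   i=6: 153   i=7: 158
  i=8: 96   i=9: 351     …   i=13: 222
  i=14: 330
Match at i=14, j=19: k = 14·20 + 19 = 299.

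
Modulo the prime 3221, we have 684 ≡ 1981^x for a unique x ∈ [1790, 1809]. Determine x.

Compute 1981^1790 mod 3221 = 1984, then multiply by 1981 repeatedly:
  1981^1790=1984  1981^1791=684
Found 684 at exponent 1791.

1791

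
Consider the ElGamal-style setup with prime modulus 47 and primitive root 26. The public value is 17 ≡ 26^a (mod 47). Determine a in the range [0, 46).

18

Baby-step giant-step with m = ceil(sqrt(46)) = 7.
Baby table (26^j mod 47 for j=0..6):
  0:1  1:26  2:18  3:45  4:42  5:11  6:4
Giant step factor: 26^(-7) ≡ 33 (mod 47).
Scan 17·33^i mod 47 for i = 0, 1, …:
  i=0: 17   i=1: 44   i=2: 42
Match at i=2, j=4: a = 2·7 + 4 = 18.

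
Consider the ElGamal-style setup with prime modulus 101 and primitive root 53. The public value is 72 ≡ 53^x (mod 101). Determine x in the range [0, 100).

Baby-step giant-step with m = ceil(sqrt(100)) = 10.
Baby table (53^j mod 101 for j=0..9):
  0:1  1:53  2:82  3:3  4:58  5:44  6:9  7:73
  8:31  9:27
Giant step factor: 53^(-10) ≡ 6 (mod 101).
Scan 72·6^i mod 101 for i = 0, 1, …:
  i=0: 72   i=1: 28   i=2: 67   i=3: 99
  i=4: 89   i=5: 29   i=6: 73
Match at i=6, j=7: x = 6·10 + 7 = 67.

67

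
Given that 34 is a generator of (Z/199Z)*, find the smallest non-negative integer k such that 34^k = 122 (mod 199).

148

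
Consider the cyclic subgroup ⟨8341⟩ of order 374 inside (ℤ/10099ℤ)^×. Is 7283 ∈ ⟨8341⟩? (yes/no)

7283 ∈ ⟨8341⟩ iff 7283^374 ≡ 1 (mod 10099), since |⟨8341⟩| = 374.
7283^374 mod 10099 = 1.
Since 1 = 1, 7283 lies in the subgroup.

yes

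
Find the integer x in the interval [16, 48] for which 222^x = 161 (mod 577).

Compute 222^16 mod 577 = 16, then multiply by 222 repeatedly:
  222^16=16  222^17=90  222^18=362  222^19=161
Found 161 at exponent 19.

19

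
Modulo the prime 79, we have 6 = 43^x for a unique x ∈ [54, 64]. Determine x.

Compute 43^54 mod 79 = 22, then multiply by 43 repeatedly:
  43^54=22  43^55=77  43^56=72  43^57=15  43^58=13
  43^59=6
Found 6 at exponent 59.

59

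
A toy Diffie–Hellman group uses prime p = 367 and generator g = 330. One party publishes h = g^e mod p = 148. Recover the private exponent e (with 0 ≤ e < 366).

Baby-step giant-step with m = ceil(sqrt(366)) = 20.
Baby table (330^j mod 367 for j=0..19):
  0:1  1:330  2:268  3:360  4:259  5:326  6:49  7:22
  8:287  9:24  10:213  11:193  12:199  13:344  14:117  15:75
  16:161  17:282  18:209  19:341
Giant step factor: 330^(-20) ≡ 66 (mod 367).
Scan 148·66^i mod 367 for i = 0, 1, …:
  i=0: 148   i=1: 226   i=2: 236   i=3: 162
  i=4: 49
Match at i=4, j=6: e = 4·20 + 6 = 86.

86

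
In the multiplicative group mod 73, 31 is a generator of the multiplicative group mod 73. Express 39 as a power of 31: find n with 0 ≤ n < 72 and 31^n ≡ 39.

19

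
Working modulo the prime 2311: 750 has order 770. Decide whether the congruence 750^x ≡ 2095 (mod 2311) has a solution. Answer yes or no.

2095 ∈ ⟨750⟩ iff 2095^770 ≡ 1 (mod 2311), since |⟨750⟩| = 770.
2095^770 mod 2311 = 1.
Since 1 = 1, 2095 lies in the subgroup.

yes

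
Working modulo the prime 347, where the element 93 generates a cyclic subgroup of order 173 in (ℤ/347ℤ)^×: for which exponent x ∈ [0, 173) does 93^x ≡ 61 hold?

5

Baby-step giant-step with m = ceil(sqrt(173)) = 14.
Baby table (93^j mod 347 for j=0..13):
  0:1  1:93  2:321  3:11  4:329  5:61  6:121  7:149
  8:324  9:290  10:251  11:94  12:67  13:332
Giant step factor: 93^(-14) ≡ 99 (mod 347).
Scan 61·99^i mod 347 for i = 0, 1, …:
  i=0: 61
Match at i=0, j=5: x = 0·14 + 5 = 5.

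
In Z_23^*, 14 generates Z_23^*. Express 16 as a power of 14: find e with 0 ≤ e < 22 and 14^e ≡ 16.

Successive powers of 14 modulo 23:
  14^0=1  14^1=14  14^2=12  14^3=7  14^4=6  14^5=15
  14^6=3  14^7=19  14^8=13  14^9=21  14^10=18  14^11=22
  14^12=9  14^13=11  14^14=16
So 14^14 ≡ 16 (mod 23), giving e = 14.

14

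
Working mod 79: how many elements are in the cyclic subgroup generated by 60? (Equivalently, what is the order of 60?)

78

The order of 60 must divide p − 1 = 78 = 2 · 3 · 13.
Divisors: 1, 2, 3, 6, 13, 26, 39, 78.
Check each in increasing order: 60^1 ≡ 60;  60^2 ≡ 45;  60^3 ≡ 14;  60^6 ≡ 38;  60^13 ≡ 56;  60^26 ≡ 55;  60^39 ≡ 78;  60^78 ≡ 1.
Smallest exponent giving 1 is 78.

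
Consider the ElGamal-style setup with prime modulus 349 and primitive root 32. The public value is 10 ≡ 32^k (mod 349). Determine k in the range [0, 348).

63

Baby-step giant-step with m = ceil(sqrt(348)) = 19.
Baby table (32^j mod 349 for j=0..18):
  0:1  1:32  2:326  3:311  4:180  5:176  6:48  7:140
  8:292  9:270  10:264  11:72  12:210  13:89  14:56  15:47
  16:108  17:315  18:308
Giant step factor: 32^(-19) ≡ 295 (mod 349).
Scan 10·295^i mod 349 for i = 0, 1, …:
  i=0: 10   i=1: 158   i=2: 193   i=3: 48
Match at i=3, j=6: k = 3·19 + 6 = 63.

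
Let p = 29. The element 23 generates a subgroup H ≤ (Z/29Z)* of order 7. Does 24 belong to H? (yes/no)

yes

⟨23⟩ has order 7; its elements mod 29 are {1, 7, 16, 20, 23, 24, 25}.
24 is in this set.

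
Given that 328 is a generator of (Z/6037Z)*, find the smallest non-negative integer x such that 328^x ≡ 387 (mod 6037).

3118

Baby-step giant-step with m = ceil(sqrt(6036)) = 78.
Baby table (328^j mod 6037 for j=0..77):
  0:1  1:328  2:4955  3:1287  4:5583  5:2013  6:2231  7:1291
  8:858  9:3722  10:1342  11:5512  12:2873  13:572  14:469  15:2907
  16:5687  17:5940  18:4406  19:2325  20:1938  21:1779  22:3960  23:925
  24:1550  25:1292  26:1186  27:2640  28:2629  29:5058  30:4886  31:2803
  32:1760  33:3765  34:3372  35:1245  36:3881  37:5198  38:2510  39:2248
  40:830  41:575  42:1453  43:5698  44:3511  45:4578  46:4408  47:2981
  48:5811  49:4353  50:3052  51:4951  52:6012  53:3874  54:2902  55:4047
  56:5313  57:4008  58:4595  59:3947  60:2698  61:3542  62:2672  63:1051
  64:619  65:3811  66:349  67:5806  68:2713  69:2425  70:4553  71:2245
  72:5883  73:3821  74:3629  75:1023  76:3509  77:3922
Giant step factor: 328^(-78) ≡ 5044 (mod 6037).
Scan 387·5044^i mod 6037 for i = 0, 1, …:
  i=0: 387   i=1: 2077   i=2: 2193   i=3: 1708
  i=4: 353   i=5: 5654   i=6: 6025   i=7: 5879
  i=8: 5969   i=9: 1117     …   i=38: 5845
  i=39: 3509
Match at i=39, j=76: x = 39·78 + 76 = 3118.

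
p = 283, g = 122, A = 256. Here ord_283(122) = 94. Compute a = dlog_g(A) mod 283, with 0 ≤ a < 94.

72

Baby-step giant-step with m = ceil(sqrt(94)) = 10.
Baby table (122^j mod 283 for j=0..9):
  0:1  1:122  2:168  3:120  4:207  5:67  6:250  7:219
  8:116  9:2
Giant step factor: 122^(-10) ≡ 29 (mod 283).
Scan 256·29^i mod 283 for i = 0, 1, …:
  i=0: 256   i=1: 66   i=2: 216   i=3: 38
  i=4: 253   i=5: 262   i=6: 240   i=7: 168
Match at i=7, j=2: a = 7·10 + 2 = 72.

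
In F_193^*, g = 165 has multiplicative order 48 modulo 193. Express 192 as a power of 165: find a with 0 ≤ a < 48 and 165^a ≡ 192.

24

Successive powers of 165 modulo 193:
  165^0=1  165^1=165  165^2=12  165^3=50  165^4=144  165^5=21
  165^6=184  165^7=59  165^8=85  165^9=129  165^10=55  165^11=4
  165^12=81  165^13=48  165^14=7  165^15=190  165^16=84  165^17=157
  165^18=43  165^19=147  165^20=130  165^21=27  165^22=16  165^23=131
  165^24=192
So 165^24 ≡ 192 (mod 193), giving a = 24.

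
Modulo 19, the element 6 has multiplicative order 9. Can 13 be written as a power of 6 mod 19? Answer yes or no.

no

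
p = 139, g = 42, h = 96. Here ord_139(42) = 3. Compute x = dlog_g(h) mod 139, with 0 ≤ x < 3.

2

Successive powers of 42 modulo 139:
  42^0=1  42^1=42  42^2=96
So 42^2 ≡ 96 (mod 139), giving x = 2.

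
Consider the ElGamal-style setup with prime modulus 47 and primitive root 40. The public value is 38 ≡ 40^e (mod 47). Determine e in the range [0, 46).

7

Baby-step giant-step with m = ceil(sqrt(46)) = 7.
Baby table (40^j mod 47 for j=0..6):
  0:1  1:40  2:2  3:33  4:4  5:19  6:8
Giant step factor: 40^(-7) ≡ 26 (mod 47).
Scan 38·26^i mod 47 for i = 0, 1, …:
  i=0: 38   i=1: 1
Match at i=1, j=0: e = 1·7 + 0 = 7.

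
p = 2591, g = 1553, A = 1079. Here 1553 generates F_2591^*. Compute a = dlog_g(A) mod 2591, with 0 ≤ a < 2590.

18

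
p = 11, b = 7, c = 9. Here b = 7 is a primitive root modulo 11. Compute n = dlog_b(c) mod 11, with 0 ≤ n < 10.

Successive powers of 7 modulo 11:
  7^0=1  7^1=7  7^2=5  7^3=2  7^4=3  7^5=10
  7^6=4  7^7=6  7^8=9
So 7^8 ≡ 9 (mod 11), giving n = 8.

8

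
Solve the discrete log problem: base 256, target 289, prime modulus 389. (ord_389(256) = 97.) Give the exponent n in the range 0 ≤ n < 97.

Baby-step giant-step with m = ceil(sqrt(97)) = 10.
Baby table (256^j mod 389 for j=0..9):
  0:1  1:256  2:184  3:35  4:13  5:216  6:58  7:66
  8:169  9:85
Giant step factor: 256^(-10) ≡ 81 (mod 389).
Scan 289·81^i mod 389 for i = 0, 1, …:
  i=0: 289   i=1: 69   i=2: 143   i=3: 302
  i=4: 344   i=5: 245   i=6: 6   i=7: 97
  i=8: 77   i=9: 13
Match at i=9, j=4: n = 9·10 + 4 = 94.

94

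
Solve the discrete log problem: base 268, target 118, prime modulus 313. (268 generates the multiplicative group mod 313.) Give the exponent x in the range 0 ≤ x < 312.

Baby-step giant-step with m = ceil(sqrt(312)) = 18.
Baby table (268^j mod 313 for j=0..17):
  0:1  1:268  2:147  3:271  4:12  5:86  6:199  7:122
  8:144  9:93  10:197  11:212  12:163  13:177  14:173  15:40
  16:78  17:246
Giant step factor: 268^(-18) ≡ 264 (mod 313).
Scan 118·264^i mod 313 for i = 0, 1, …:
  i=0: 118   i=1: 165   i=2: 53   i=3: 220
  i=4: 175   i=5: 189   i=6: 129   i=7: 252
  i=8: 172   i=9: 23   i=10: 125   i=11: 135
  i=12: 271
Match at i=12, j=3: x = 12·18 + 3 = 219.

219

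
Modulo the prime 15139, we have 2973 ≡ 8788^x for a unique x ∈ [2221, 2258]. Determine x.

Compute 8788^2221 mod 15139 = 14274, then multiply by 8788 repeatedly:
  8788^2221=14274  8788^2222=13297  8788^2223=11234  8788^2224=2973
Found 2973 at exponent 2224.

2224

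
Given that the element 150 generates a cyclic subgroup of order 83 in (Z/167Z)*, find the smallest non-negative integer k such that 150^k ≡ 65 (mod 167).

74

Baby-step giant-step with m = ceil(sqrt(83)) = 10.
Baby table (150^j mod 167 for j=0..9):
  0:1  1:150  2:122  3:97  4:21  5:144  6:57  7:33
  8:107  9:18
Giant step factor: 150^(-10) ≡ 6 (mod 167).
Scan 65·6^i mod 167 for i = 0, 1, …:
  i=0: 65   i=1: 56   i=2: 2   i=3: 12
  i=4: 72   i=5: 98   i=6: 87   i=7: 21
Match at i=7, j=4: k = 7·10 + 4 = 74.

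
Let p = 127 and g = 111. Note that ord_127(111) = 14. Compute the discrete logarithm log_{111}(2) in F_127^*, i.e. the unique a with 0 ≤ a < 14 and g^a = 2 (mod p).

Successive powers of 111 modulo 127:
  111^0=1  111^1=111  111^2=2
So 111^2 ≡ 2 (mod 127), giving a = 2.

2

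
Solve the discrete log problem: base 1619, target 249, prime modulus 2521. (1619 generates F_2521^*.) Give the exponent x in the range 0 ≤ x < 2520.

1720

Baby-step giant-step with m = ceil(sqrt(2520)) = 51.
Baby table (1619^j mod 2521 for j=0..50):
  0:1  1:1619  2:1842  3:2376  4:2219  5:136  6:857  7:933
  8:448  9:1785  10:849  11:586  12:838  13:424  14:744  15:2019
  16:1545  17:523  18:2202  19:344  20:2316  21:877  22:540  23:1994
  24:1406  25:2372  26:785  27:331  28:1437  29:2141  30:2425  31:878
  32:2159  33:1315  34:1261  35:2070  36:921  37:1188  38:2370  39:68
  40:1689  41:1727  42:224  43:2153  44:1685  45:293  46:419  47:212
  48:372  49:2270  50:2033
Giant step factor: 1619^(-51) ≡ 2092 (mod 2521).
Scan 249·2092^i mod 2521 for i = 0, 1, …:
  i=0: 249   i=1: 1582   i=2: 1992   i=3: 51
  i=4: 810   i=5: 408   i=6: 1438   i=7: 743
  i=8: 1420   i=9: 902     …   i=32: 579
  i=33: 1188
Match at i=33, j=37: x = 33·51 + 37 = 1720.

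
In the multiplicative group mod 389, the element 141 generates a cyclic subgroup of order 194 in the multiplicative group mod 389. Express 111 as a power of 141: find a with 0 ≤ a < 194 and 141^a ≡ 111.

39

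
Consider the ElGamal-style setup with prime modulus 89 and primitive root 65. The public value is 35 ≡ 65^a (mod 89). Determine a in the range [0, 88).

83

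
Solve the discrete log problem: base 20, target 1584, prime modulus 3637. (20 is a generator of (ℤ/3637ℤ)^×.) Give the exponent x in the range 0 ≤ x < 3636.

Baby-step giant-step with m = ceil(sqrt(3636)) = 61.
Baby table (20^j mod 3637 for j=0..60):
  0:1  1:20  2:400  3:726  4:3609  5:3077  6:3348  7:1494
  8:784  9:1132  10:818  11:1812  12:3507  13:1037  14:2555  15:182
  16:3  17:60  18:1200  19:2178  20:3553  21:1957  22:2770  23:845
  24:2352  25:3396  26:2454  27:1799  28:3247  29:3111  30:391  31:546
  32:9  33:180  34:3600  35:2897  36:3385  37:2234  38:1036  39:2535
  40:3419  41:2914  42:88  43:1760  44:2467  45:2059  46:1173  47:1638
  48:27  49:540  50:3526  51:1417  52:2881  53:3065  54:3108  55:331
  56:2983  57:1468  58:264  59:1643  60:127
Giant step factor: 20^(-61) ≡ 1356 (mod 3637).
Scan 1584·1356^i mod 3637 for i = 0, 1, …:
  i=0: 1584   i=1: 2074   i=2: 943   i=3: 2121
  i=4: 2846   i=5: 319   i=6: 3398   i=7: 3246
  i=8: 806   i=9: 1836     …   i=36: 194
  i=37: 1200
Match at i=37, j=18: x = 37·61 + 18 = 2275.

2275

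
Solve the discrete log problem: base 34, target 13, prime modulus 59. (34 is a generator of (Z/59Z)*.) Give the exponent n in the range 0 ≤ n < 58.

Baby-step giant-step with m = ceil(sqrt(58)) = 8.
Baby table (34^j mod 59 for j=0..7):
  0:1  1:34  2:35  3:10  4:45  5:55  6:41  7:37
Giant step factor: 34^(-8) ≡ 28 (mod 59).
Scan 13·28^i mod 59 for i = 0, 1, …:
  i=0: 13   i=1: 10
Match at i=1, j=3: n = 1·8 + 3 = 11.

11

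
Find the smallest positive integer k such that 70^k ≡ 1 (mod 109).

108

The order of 70 must divide p − 1 = 108 = 2^2 · 3^3.
Divisors: 1, 2, 3, 4, 6, 9, 12, 18, 27, 36, 54, 108.
Check each in increasing order: 70^1 ≡ 70;  70^2 ≡ 104;  70^3 ≡ 86;  70^4 ≡ 25;  70^6 ≡ 93;  70^9 ≡ 41;  70^12 ≡ 38;  70^18 ≡ 46;  70^27 ≡ 33;  70^36 ≡ 45;  70^54 ≡ 108;  70^108 ≡ 1.
Smallest exponent giving 1 is 108.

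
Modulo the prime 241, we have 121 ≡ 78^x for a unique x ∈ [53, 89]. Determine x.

70

Compute 78^53 mod 241 = 195, then multiply by 78 repeatedly:
  78^53=195  78^54=27  78^55=178  78^56=147  78^57=139
  78^58=238  78^59=7  78^60=64  78^61=172  78^62=161
  78^63=26  78^64=100  78^65=88  78^66=116  78^67=131
  78^68=96  78^69=17  78^70=121
Found 121 at exponent 70.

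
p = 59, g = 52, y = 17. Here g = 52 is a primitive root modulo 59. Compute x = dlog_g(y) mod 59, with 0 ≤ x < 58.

Baby-step giant-step with m = ceil(sqrt(58)) = 8.
Baby table (52^j mod 59 for j=0..7):
  0:1  1:52  2:49  3:11  4:41  5:8  6:3  7:38
Giant step factor: 52^(-8) ≡ 57 (mod 59).
Scan 17·57^i mod 59 for i = 0, 1, …:
  i=0: 17   i=1: 25   i=2: 9   i=3: 41
Match at i=3, j=4: x = 3·8 + 4 = 28.

28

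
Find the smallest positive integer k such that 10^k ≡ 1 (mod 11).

The order of 10 must divide p − 1 = 10 = 2 · 5.
Divisors: 1, 2, 5, 10.
Check each in increasing order: 10^1 ≡ 10;  10^2 ≡ 1.
Smallest exponent giving 1 is 2.

2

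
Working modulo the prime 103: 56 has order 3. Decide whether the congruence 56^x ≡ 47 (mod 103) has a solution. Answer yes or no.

no

⟨56⟩ has order 3; its elements mod 103 are {1, 46, 56}.
47 is not in this set.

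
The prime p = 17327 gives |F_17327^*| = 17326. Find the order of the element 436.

The order of 436 must divide p − 1 = 17326 = 2 · 8663.
Divisors: 1, 2, 8663, 17326.
Check each in increasing order: 436^1 ≡ 436;  436^2 ≡ 16826;  436^8663 ≡ 1.
Smallest exponent giving 1 is 8663.

8663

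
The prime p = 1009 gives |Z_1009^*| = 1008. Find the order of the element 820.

The order of 820 must divide p − 1 = 1008 = 2^4 · 3^2 · 7.
Divisors: 1, 2, 3, 4, 6, 7, 8, 9, 12, 14, 16, 18, 21, 24, 28, 36, 42, 48, 56, 63, 72, 84, 112, 126, 144, 168, 252, 336, 504, 1008.
Check each in increasing order: 820^1 ≡ 820;  820^2 ≡ 406;  820^3 ≡ 959;  820^4 ≡ 369;  820^6 ≡ 482;  820^7 ≡ 721;  820^8 ≡ 955;  820^9 ≡ 116;  820^12 ≡ 254;  820^14 ≡ 206;  820^16 ≡ 898;  820^18 ≡ 339;  820^21 ≡ 203;  820^24 ≡ 949;  820^28 ≡ 58;  820^36 ≡ 904;  820^42 ≡ 849;  820^48 ≡ 573;  820^56 ≡ 337;  820^63 ≡ 817;  820^72 ≡ 935;  820^84 ≡ 375;  820^112 ≡ 561;  820^126 ≡ 540;  820^144 ≡ 431;  820^168 ≡ 374;  820^252 ≡ 1008;  820^336 ≡ 634;  820^504 ≡ 1.
Smallest exponent giving 1 is 504.

504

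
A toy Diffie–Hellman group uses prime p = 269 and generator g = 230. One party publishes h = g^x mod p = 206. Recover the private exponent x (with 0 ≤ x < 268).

191

Baby-step giant-step with m = ceil(sqrt(268)) = 17.
Baby table (230^j mod 269 for j=0..16):
  0:1  1:230  2:176  3:130  4:41  5:15  6:222  7:219
  8:67  9:77  10:225  11:102  12:57  13:198  14:79  15:147
  16:185
Giant step factor: 230^(-17) ≡ 241 (mod 269).
Scan 206·241^i mod 269 for i = 0, 1, …:
  i=0: 206   i=1: 150   i=2: 104   i=3: 47
  i=4: 29   i=5: 264   i=6: 140   i=7: 115
  i=8: 8   i=9: 45   i=10: 85   i=11: 41
Match at i=11, j=4: x = 11·17 + 4 = 191.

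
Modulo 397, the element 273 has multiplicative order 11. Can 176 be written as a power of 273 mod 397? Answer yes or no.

no

⟨273⟩ has order 11; its elements mod 397 are {1, 16, 31, 99, 126, 167, 256, 273, 290, 333, 393}.
176 is not in this set.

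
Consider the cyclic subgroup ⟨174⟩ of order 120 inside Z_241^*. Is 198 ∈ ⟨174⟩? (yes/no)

no

198 ∈ ⟨174⟩ iff 198^120 ≡ 1 (mod 241), since |⟨174⟩| = 120.
198^120 mod 241 = 240.
Since 240 ≠ 1, 198 does not lie in the subgroup.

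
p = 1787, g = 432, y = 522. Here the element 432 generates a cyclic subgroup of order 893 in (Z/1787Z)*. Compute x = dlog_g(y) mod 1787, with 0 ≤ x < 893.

106

Baby-step giant-step with m = ceil(sqrt(893)) = 30.
Baby table (432^j mod 1787 for j=0..29):
  0:1  1:432  2:776  3:1063  4:1744  5:1081  6:585  7:753
  8:62  9:1766  10:1650  11:1574  12:908  13:903  14:530  15:224
  16:270  17:485  18:441  19:1090  20:899  21:589  22:694  23:1379
  24:657  25:1478  26:537  27:1461  28:341  29:778
Giant step factor: 432^(-30) ≡ 217 (mod 1787).
Scan 522·217^i mod 1787 for i = 0, 1, …:
  i=0: 522   i=1: 693   i=2: 273   i=3: 270
Match at i=3, j=16: x = 3·30 + 16 = 106.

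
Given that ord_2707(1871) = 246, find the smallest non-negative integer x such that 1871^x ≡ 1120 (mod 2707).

160

Baby-step giant-step with m = ceil(sqrt(246)) = 16.
Baby table (1871^j mod 2707 for j=0..15):
  0:1  1:1871  2:490  3:1824  4:1884  5:450  6:73  7:1233
  8:579  9:509  10:2182  11:366  12:2622  13:678  14:1662  15:1966
Giant step factor: 1871^(-16) ≡ 2371 (mod 2707).
Scan 1120·2371^i mod 2707 for i = 0, 1, …:
  i=0: 1120   i=1: 2660   i=2: 2257   i=3: 2315
  i=4: 1776   i=5: 1511   i=6: 1220   i=7: 1544
  i=8: 960   i=9: 2280   i=10: 1
Match at i=10, j=0: x = 10·16 + 0 = 160.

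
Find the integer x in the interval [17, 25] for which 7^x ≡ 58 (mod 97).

17

Compute 7^17 mod 97 = 58, then multiply by 7 repeatedly:
  7^17=58
Found 58 at exponent 17.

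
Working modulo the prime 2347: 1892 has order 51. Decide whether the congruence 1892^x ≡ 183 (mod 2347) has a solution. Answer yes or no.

183 ∈ ⟨1892⟩ iff 183^51 ≡ 1 (mod 2347), since |⟨1892⟩| = 51.
183^51 mod 2347 = 1.
Since 1 = 1, 183 lies in the subgroup.

yes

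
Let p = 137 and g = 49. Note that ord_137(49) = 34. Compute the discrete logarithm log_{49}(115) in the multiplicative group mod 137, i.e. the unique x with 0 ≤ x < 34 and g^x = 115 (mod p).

4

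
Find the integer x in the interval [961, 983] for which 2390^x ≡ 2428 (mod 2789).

Compute 2390^961 mod 2789 = 2319, then multiply by 2390 repeatedly:
  2390^961=2319  2390^962=667  2390^963=1611  2390^964=1470  2390^965=1949
  2390^966=480  2390^967=921  2390^968=669  2390^969=813  2390^970=1926
  2390^971=1290  2390^972=1255  2390^973=1275  2390^974=1662  2390^975=644
  2390^976=2421  2390^977=1804  2390^978=2555  2390^979=1329  2390^980=2428
Found 2428 at exponent 980.

980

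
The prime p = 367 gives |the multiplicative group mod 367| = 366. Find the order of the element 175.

61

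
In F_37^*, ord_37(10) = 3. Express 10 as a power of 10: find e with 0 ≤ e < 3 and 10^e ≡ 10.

Successive powers of 10 modulo 37:
  10^0=1  10^1=10
So 10^1 ≡ 10 (mod 37), giving e = 1.

1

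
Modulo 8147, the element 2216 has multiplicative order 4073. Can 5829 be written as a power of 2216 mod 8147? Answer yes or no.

yes

5829 ∈ ⟨2216⟩ iff 5829^4073 ≡ 1 (mod 8147), since |⟨2216⟩| = 4073.
5829^4073 mod 8147 = 1.
Since 1 = 1, 5829 lies in the subgroup.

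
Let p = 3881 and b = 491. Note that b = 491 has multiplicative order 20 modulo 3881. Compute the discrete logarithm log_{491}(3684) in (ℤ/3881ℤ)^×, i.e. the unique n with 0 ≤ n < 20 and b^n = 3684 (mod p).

15

Successive powers of 491 modulo 3881:
  491^0=1  491^1=491  491^2=459  491^3=271  491^4=1107  491^5=197
  491^6=3583  491^7=1160  491^8=2934  491^9=743  491^10=3880  491^11=3390
  491^12=3422  491^13=3610  491^14=2774  491^15=3684
So 491^15 ≡ 3684 (mod 3881), giving n = 15.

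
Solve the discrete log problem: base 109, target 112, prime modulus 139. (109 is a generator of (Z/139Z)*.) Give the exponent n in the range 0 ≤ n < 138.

36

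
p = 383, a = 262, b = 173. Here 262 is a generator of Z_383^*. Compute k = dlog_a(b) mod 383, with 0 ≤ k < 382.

12

Baby-step giant-step with m = ceil(sqrt(382)) = 20.
Baby table (262^j mod 383 for j=0..19):
  0:1  1:262  2:87  3:197  4:292  5:287  6:126  7:74
  8:238  9:310  10:24  11:160  12:173  13:132  14:114  15:377
  16:343  17:244  18:350  19:163
Giant step factor: 262^(-20) ≡ 256 (mod 383).
Scan 173·256^i mod 383 for i = 0, 1, …:
  i=0: 173
Match at i=0, j=12: k = 0·20 + 12 = 12.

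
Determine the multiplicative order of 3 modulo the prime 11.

5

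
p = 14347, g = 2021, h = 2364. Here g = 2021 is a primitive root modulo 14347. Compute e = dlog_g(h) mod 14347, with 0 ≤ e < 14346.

7157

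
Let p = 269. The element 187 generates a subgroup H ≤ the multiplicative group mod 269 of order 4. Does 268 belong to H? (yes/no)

⟨187⟩ has order 4; its elements mod 269 are {1, 82, 187, 268}.
268 is in this set.

yes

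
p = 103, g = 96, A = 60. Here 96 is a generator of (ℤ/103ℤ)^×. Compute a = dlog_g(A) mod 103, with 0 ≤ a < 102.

32

Baby-step giant-step with m = ceil(sqrt(102)) = 11.
Baby table (96^j mod 103 for j=0..10):
  0:1  1:96  2:49  3:69  4:32  5:85  6:23  7:45
  8:97  9:42  10:15
Giant step factor: 96^(-11) ≡ 51 (mod 103).
Scan 60·51^i mod 103 for i = 0, 1, …:
  i=0: 60   i=1: 73   i=2: 15
Match at i=2, j=10: a = 2·11 + 10 = 32.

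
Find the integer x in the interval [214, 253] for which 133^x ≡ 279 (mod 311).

Compute 133^214 mod 311 = 208, then multiply by 133 repeatedly:
  133^214=208  133^215=296  133^216=182  133^217=259  133^218=237
  133^219=110  133^220=13  133^221=174  133^222=128  133^223=230
  133^224=112  133^225=279
Found 279 at exponent 225.

225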